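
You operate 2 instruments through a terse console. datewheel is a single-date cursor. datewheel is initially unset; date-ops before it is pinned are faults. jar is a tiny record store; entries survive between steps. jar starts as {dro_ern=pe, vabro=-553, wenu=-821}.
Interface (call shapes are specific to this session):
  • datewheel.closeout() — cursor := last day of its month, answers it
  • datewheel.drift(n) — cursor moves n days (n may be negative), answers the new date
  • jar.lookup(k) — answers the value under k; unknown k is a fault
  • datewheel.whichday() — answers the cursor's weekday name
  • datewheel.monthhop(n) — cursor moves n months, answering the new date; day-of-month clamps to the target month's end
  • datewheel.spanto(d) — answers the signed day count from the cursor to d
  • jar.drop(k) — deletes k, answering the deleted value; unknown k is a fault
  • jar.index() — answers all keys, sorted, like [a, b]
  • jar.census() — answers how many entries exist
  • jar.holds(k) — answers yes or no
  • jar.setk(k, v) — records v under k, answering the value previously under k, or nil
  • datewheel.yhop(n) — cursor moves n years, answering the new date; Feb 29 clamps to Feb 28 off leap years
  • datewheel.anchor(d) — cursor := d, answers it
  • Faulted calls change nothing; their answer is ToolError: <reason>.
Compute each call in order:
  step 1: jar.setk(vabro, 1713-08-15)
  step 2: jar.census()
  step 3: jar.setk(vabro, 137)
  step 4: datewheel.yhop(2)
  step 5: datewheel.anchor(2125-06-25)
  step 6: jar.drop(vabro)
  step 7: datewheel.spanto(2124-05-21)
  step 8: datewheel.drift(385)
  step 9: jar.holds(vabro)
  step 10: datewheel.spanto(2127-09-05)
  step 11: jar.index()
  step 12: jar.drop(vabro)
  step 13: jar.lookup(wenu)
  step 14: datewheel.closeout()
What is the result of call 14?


> jar.setk k='vabro' v='1713-08-15'
= -553
> jar.census
= 3
> jar.setk k='vabro' v='137'
= 1713-08-15
> datewheel.yhop n='2'
= ToolError: no date set
> datewheel.anchor d='2125-06-25'
= 2125-06-25
> jar.drop k='vabro'
= 137
> datewheel.spanto d='2124-05-21'
= -400
> datewheel.drift n='385'
= 2126-07-15
> jar.holds k='vabro'
= no
> datewheel.spanto d='2127-09-05'
= 417
> jar.index
= [dro_ern, wenu]
> jar.drop k='vabro'
= ToolError: no such key vabro
> jar.lookup k='wenu'
= -821
> datewheel.closeout
= 2126-07-31

Answer: 2126-07-31


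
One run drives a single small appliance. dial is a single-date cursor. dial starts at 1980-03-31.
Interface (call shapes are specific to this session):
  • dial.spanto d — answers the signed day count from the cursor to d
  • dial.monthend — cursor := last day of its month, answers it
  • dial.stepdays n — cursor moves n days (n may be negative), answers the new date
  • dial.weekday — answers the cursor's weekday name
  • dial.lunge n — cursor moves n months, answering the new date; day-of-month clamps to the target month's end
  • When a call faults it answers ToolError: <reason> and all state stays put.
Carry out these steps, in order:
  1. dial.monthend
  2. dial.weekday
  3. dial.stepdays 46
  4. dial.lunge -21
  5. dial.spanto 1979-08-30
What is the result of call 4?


-> monthend()
<- 1980-03-31
-> weekday()
<- Monday
-> stepdays(46)
<- 1980-05-16
-> lunge(-21)
<- 1978-08-16
-> spanto(1979-08-30)
<- 379

Answer: 1978-08-16


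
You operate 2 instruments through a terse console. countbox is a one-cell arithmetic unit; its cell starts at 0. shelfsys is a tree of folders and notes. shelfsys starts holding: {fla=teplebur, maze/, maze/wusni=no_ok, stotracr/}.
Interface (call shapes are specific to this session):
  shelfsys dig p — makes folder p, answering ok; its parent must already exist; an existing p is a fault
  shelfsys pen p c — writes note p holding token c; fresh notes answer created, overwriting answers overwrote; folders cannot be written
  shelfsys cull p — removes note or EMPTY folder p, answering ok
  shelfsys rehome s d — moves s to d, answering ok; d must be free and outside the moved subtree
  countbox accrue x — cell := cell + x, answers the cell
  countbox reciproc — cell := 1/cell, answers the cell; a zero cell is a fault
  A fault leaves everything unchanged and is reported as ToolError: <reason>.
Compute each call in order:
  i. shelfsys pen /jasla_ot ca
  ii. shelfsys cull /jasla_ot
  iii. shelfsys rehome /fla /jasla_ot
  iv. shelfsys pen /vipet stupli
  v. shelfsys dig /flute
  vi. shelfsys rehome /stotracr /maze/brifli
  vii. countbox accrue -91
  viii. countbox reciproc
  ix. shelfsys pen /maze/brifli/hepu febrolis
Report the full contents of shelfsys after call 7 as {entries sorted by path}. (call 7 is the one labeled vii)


>>> shelfsys pen p→/jasla_ot c→ca
  created
>>> shelfsys cull p→/jasla_ot
  ok
>>> shelfsys rehome s→/fla d→/jasla_ot
  ok
>>> shelfsys pen p→/vipet c→stupli
  created
>>> shelfsys dig p→/flute
  ok
>>> shelfsys rehome s→/stotracr d→/maze/brifli
  ok
>>> countbox accrue x→-91
  -91
>>> countbox reciproc
  -1/91
>>> shelfsys pen p→/maze/brifli/hepu c→febrolis
  created

Answer: {flute/, jasla_ot=teplebur, maze/, maze/brifli/, maze/wusni=no_ok, vipet=stupli}


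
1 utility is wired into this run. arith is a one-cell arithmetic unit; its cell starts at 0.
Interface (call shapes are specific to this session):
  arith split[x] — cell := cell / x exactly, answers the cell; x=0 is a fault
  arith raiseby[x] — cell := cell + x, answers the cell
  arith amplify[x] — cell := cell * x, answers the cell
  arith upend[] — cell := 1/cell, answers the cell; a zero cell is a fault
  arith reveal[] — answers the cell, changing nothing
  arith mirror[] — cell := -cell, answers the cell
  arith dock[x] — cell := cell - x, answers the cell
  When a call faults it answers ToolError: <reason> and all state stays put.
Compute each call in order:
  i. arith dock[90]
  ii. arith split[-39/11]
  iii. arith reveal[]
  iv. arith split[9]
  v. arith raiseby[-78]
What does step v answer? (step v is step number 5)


Answer: -2932/39

Derivation:
Then arith dock on x: 90, → -90.
Calling arith split on x: -39/11, and see 330/13.
Invoking arith reveal, and observe 330/13.
Using arith split on x: 9, and see 110/39.
Now I run arith raiseby on x: -78, and observe -2932/39.


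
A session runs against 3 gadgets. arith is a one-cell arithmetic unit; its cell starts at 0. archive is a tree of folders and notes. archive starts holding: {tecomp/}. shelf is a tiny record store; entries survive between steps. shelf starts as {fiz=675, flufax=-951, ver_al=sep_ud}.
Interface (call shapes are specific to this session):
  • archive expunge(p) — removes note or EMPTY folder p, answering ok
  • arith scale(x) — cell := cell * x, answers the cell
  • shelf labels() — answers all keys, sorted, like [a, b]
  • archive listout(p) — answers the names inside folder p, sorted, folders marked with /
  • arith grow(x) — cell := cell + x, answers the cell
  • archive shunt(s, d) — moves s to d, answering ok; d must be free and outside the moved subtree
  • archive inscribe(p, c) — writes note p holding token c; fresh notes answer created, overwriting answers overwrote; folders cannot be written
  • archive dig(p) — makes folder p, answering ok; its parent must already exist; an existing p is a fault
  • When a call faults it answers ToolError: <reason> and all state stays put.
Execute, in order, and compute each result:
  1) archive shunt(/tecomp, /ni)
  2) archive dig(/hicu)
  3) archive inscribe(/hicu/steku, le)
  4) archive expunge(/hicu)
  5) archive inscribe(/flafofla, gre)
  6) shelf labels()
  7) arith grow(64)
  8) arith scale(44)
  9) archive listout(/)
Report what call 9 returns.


Answer: [flafofla, hicu/, ni/]

Derivation:
·→ archive shunt(/tecomp, /ni)
·← ok
·→ archive dig(/hicu)
·← ok
·→ archive inscribe(/hicu/steku, le)
·← created
·→ archive expunge(/hicu)
·← ToolError: not empty
·→ archive inscribe(/flafofla, gre)
·← created
·→ shelf labels()
·← [fiz, flufax, ver_al]
·→ arith grow(64)
·← 64
·→ arith scale(44)
·← 2816
·→ archive listout(/)
·← [flafofla, hicu/, ni/]


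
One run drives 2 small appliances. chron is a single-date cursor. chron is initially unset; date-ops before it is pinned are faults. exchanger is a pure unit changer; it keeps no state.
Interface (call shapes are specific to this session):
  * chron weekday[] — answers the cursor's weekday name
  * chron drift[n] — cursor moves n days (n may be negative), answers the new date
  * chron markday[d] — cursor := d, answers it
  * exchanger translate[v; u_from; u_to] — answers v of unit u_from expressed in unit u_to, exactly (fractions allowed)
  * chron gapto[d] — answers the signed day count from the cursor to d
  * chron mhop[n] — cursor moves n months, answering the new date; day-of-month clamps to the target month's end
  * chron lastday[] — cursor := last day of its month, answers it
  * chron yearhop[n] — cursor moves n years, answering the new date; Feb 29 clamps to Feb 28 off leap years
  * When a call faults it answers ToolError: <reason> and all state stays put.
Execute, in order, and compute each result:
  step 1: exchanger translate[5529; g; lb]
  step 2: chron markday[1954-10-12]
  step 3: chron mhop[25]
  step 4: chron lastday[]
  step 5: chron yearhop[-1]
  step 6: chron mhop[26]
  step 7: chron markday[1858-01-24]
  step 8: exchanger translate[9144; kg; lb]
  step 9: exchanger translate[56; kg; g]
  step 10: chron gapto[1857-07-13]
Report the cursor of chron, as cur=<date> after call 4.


Then exchanger translate with 5529, g, lb, which returns 5700000/467621.
Using chron markday with 1954-10-12, and observe 1954-10-12.
I try chron mhop with 25: 1956-11-12.
I use chron lastday, and observe 1956-11-30.
Using chron yearhop with -1, which returns 1955-11-30.
I use chron mhop with 26, → 1958-01-30.
Invoking chron markday with 1858-01-24, and observe 1858-01-24.
Now I run exchanger translate with 9144, kg, lb, — result: 914400000000/45359237.
I use exchanger translate with 56, kg, g, — result: 56000.
Using chron gapto with 1857-07-13, yielding -195.

Answer: cur=1956-11-30


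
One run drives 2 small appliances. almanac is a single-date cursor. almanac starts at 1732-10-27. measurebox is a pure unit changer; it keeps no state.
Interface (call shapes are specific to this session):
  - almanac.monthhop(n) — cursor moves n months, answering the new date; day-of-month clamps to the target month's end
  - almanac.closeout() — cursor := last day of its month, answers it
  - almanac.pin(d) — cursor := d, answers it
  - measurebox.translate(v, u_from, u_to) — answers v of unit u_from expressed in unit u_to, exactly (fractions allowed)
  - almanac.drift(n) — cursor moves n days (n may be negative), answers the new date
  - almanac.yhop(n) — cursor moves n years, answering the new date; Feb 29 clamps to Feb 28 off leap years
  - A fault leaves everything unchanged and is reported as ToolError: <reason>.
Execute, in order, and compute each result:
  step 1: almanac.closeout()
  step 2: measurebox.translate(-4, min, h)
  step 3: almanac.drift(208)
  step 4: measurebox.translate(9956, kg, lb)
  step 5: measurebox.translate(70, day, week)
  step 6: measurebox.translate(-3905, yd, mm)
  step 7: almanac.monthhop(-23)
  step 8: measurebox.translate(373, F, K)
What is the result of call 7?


# almanac.closeout() => 1732-10-31
# measurebox.translate(v=-4, u_from=min, u_to=h) => -1/15
# almanac.drift(n=208) => 1733-05-27
# measurebox.translate(v=9956, u_from=kg, u_to=lb) => 995600000000/45359237
# measurebox.translate(v=70, u_from=day, u_to=week) => 10
# measurebox.translate(v=-3905, u_from=yd, u_to=mm) => -3570732
# almanac.monthhop(n=-23) => 1731-06-27
# measurebox.translate(v=373, u_from=F, u_to=K) => 83267/180

Answer: 1731-06-27


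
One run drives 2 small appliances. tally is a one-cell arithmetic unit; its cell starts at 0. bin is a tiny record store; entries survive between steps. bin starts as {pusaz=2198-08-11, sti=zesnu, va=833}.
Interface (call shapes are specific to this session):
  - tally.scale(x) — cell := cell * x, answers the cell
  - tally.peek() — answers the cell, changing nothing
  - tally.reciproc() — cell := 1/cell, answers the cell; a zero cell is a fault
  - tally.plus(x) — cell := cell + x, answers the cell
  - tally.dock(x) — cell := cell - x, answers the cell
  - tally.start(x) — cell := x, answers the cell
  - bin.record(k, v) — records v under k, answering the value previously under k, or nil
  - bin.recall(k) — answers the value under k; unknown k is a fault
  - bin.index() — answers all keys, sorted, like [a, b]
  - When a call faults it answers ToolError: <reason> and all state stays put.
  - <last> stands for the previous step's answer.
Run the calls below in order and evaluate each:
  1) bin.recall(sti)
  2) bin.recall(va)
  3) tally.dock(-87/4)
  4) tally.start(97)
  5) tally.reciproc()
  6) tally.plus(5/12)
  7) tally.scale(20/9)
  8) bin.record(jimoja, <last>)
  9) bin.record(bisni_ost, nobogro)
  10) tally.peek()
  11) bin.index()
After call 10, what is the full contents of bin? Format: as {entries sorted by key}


! recall(k: sti) == zesnu
! recall(k: va) == 833
! dock(x: -87/4) == 87/4
! start(x: 97) == 97
! reciproc() == 1/97
! plus(x: 5/12) == 497/1164
! scale(x: 20/9) == 2485/2619
! record(k: jimoja, v: <last>) == nil
! record(k: bisni_ost, v: nobogro) == nil
! peek() == 2485/2619
! index() == [bisni_ost, jimoja, pusaz, sti, va]

Answer: {bisni_ost=nobogro, jimoja=2485/2619, pusaz=2198-08-11, sti=zesnu, va=833}


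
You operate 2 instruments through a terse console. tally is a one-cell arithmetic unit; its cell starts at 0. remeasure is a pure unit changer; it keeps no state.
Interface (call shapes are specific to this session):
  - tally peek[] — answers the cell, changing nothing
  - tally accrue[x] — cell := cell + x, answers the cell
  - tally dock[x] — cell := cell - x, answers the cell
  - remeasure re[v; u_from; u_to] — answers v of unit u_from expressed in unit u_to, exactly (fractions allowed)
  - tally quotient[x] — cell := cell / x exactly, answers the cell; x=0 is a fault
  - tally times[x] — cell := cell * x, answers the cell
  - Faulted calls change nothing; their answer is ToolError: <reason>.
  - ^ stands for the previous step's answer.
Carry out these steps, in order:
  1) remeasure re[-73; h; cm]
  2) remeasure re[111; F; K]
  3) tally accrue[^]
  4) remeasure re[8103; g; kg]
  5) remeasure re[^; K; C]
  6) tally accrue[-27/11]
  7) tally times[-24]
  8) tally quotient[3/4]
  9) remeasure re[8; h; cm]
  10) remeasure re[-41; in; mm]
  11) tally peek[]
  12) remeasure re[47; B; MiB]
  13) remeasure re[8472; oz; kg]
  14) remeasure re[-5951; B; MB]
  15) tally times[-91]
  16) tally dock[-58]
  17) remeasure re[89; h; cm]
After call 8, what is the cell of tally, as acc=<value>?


% remeasure re v: -73 u_from: h u_to: cm
= ToolError: incompatible units
% remeasure re v: 111 u_from: F u_to: K
= 57067/180
% tally accrue x: ^
= 57067/180
% remeasure re v: 8103 u_from: g u_to: kg
= 8103/1000
% remeasure re v: ^ u_from: K u_to: C
= -265047/1000
% tally accrue x: -27/11
= 622877/1980
% tally times x: -24
= -1245754/165
% tally quotient x: 3/4
= -4983016/495
% remeasure re v: 8 u_from: h u_to: cm
= ToolError: incompatible units
% remeasure re v: -41 u_from: in u_to: mm
= -5207/5
% tally peek
= -4983016/495
% remeasure re v: 47 u_from: B u_to: MiB
= 47/1048576
% remeasure re v: 8472 u_from: oz u_to: kg
= 48035431983/200000000
% remeasure re v: -5951 u_from: B u_to: MB
= -5951/1000000
% tally times x: -91
= 453454456/495
% tally dock x: -58
= 453483166/495
% remeasure re v: 89 u_from: h u_to: cm
= ToolError: incompatible units

Answer: acc=-4983016/495


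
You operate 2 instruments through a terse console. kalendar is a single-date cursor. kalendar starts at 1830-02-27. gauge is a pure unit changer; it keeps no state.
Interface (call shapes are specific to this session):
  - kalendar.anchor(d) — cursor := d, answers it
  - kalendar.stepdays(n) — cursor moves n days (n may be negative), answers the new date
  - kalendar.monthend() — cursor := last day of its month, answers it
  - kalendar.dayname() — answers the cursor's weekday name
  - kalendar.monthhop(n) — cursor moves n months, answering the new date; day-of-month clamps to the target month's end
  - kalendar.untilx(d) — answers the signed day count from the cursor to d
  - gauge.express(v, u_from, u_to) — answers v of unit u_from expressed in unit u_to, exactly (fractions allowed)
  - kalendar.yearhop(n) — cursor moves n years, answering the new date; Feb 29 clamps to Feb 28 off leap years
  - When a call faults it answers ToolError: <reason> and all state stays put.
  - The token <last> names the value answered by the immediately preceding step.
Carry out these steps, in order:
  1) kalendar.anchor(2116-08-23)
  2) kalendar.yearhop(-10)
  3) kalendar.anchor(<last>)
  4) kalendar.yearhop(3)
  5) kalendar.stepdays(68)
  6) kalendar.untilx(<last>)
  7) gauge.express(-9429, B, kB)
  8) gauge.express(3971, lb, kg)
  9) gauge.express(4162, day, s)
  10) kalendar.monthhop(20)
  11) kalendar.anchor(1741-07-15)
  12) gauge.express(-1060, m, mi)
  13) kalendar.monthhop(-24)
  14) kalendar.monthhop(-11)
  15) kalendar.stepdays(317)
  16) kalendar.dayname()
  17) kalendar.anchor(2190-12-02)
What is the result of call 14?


~$ kalendar.anchor d: 2116-08-23
[out] 2116-08-23
~$ kalendar.yearhop n: -10
[out] 2106-08-23
~$ kalendar.anchor d: <last>
[out] 2106-08-23
~$ kalendar.yearhop n: 3
[out] 2109-08-23
~$ kalendar.stepdays n: 68
[out] 2109-10-30
~$ kalendar.untilx d: <last>
[out] 0
~$ gauge.express v: -9429 u_from: B u_to: kB
[out] -9429/1000
~$ gauge.express v: 3971 u_from: lb u_to: kg
[out] 180121530127/100000000
~$ gauge.express v: 4162 u_from: day u_to: s
[out] 359596800
~$ kalendar.monthhop n: 20
[out] 2111-06-30
~$ kalendar.anchor d: 1741-07-15
[out] 1741-07-15
~$ gauge.express v: -1060 u_from: m u_to: mi
[out] -33125/50292
~$ kalendar.monthhop n: -24
[out] 1739-07-15
~$ kalendar.monthhop n: -11
[out] 1738-08-15
~$ kalendar.stepdays n: 317
[out] 1739-06-28
~$ kalendar.dayname
[out] Sunday
~$ kalendar.anchor d: 2190-12-02
[out] 2190-12-02

Answer: 1738-08-15


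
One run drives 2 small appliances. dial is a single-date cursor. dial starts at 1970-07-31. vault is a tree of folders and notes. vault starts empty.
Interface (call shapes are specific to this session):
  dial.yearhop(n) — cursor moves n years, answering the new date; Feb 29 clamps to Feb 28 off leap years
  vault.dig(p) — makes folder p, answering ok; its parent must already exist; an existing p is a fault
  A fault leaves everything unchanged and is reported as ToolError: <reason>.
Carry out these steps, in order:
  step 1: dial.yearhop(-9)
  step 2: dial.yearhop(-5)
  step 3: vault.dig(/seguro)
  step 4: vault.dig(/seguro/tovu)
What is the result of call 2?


Do: yearhop[n='-9']
See: 1961-07-31
Do: yearhop[n='-5']
See: 1956-07-31
Do: dig[p='/seguro']
See: ok
Do: dig[p='/seguro/tovu']
See: ok

Answer: 1956-07-31


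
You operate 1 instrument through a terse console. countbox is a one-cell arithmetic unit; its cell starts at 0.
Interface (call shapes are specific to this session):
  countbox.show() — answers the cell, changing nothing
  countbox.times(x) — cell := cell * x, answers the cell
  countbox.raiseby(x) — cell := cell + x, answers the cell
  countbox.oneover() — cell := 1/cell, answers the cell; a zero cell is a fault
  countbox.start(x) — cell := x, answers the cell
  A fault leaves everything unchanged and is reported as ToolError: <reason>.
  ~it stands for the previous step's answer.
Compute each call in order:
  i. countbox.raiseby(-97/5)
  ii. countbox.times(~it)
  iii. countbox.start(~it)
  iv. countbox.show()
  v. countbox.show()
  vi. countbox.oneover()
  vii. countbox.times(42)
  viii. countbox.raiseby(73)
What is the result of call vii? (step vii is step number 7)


Answer: 1050/9409

Derivation:
CALL countbox.raiseby[x=-97/5]
RET  -97/5
CALL countbox.times[x=~it]
RET  9409/25
CALL countbox.start[x=~it]
RET  9409/25
CALL countbox.show[]
RET  9409/25
CALL countbox.show[]
RET  9409/25
CALL countbox.oneover[]
RET  25/9409
CALL countbox.times[x=42]
RET  1050/9409
CALL countbox.raiseby[x=73]
RET  687907/9409


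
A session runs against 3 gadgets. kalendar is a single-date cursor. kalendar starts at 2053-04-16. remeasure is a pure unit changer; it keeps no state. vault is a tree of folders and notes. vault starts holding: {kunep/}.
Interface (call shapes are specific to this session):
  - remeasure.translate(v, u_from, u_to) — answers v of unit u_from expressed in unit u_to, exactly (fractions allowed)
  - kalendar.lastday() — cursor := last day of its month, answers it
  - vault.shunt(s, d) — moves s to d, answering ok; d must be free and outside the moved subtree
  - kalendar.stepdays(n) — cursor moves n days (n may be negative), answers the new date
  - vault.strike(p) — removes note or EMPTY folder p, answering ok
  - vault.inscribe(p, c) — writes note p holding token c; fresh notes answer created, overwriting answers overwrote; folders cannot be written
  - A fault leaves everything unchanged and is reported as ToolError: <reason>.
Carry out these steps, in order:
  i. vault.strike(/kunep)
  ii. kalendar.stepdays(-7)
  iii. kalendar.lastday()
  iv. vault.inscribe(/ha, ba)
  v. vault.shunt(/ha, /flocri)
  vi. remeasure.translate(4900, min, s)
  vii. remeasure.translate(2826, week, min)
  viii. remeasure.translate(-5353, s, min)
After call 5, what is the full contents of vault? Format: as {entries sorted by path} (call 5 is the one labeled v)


~$ vault.strike p='/kunep'
= ok
~$ kalendar.stepdays n='-7'
= 2053-04-09
~$ kalendar.lastday
= 2053-04-30
~$ vault.inscribe p='/ha' c='ba'
= created
~$ vault.shunt s='/ha' d='/flocri'
= ok
~$ remeasure.translate v='4900' u_from='min' u_to='s'
= 294000
~$ remeasure.translate v='2826' u_from='week' u_to='min'
= 28486080
~$ remeasure.translate v='-5353' u_from='s' u_to='min'
= -5353/60

Answer: {flocri=ba}


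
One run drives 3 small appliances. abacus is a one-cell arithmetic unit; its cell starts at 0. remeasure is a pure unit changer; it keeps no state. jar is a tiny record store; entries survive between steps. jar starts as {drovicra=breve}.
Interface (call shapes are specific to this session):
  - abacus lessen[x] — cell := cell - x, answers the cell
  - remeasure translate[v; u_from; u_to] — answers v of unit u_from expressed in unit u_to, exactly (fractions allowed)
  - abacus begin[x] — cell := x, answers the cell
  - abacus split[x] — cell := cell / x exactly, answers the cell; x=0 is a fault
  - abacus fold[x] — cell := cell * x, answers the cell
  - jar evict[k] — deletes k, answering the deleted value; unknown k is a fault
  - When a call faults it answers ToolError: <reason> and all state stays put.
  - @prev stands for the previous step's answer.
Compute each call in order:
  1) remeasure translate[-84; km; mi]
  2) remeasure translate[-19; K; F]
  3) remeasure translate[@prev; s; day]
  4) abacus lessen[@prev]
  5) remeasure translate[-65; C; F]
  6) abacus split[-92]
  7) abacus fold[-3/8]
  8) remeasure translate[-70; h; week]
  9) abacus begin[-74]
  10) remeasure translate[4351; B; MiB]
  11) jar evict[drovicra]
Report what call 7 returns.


Answer: 49387/2119680000

Derivation:
Step: remeasure translate[v→-84; u_from→km; u_to→mi]
Result: -218750/4191
Step: remeasure translate[v→-19; u_from→K; u_to→F]
Result: -49387/100
Step: remeasure translate[v→@prev; u_from→s; u_to→day]
Result: -49387/8640000
Step: abacus lessen[x→@prev]
Result: 49387/8640000
Step: remeasure translate[v→-65; u_from→C; u_to→F]
Result: -85
Step: abacus split[x→-92]
Result: -49387/794880000
Step: abacus fold[x→-3/8]
Result: 49387/2119680000
Step: remeasure translate[v→-70; u_from→h; u_to→week]
Result: -5/12
Step: abacus begin[x→-74]
Result: -74
Step: remeasure translate[v→4351; u_from→B; u_to→MiB]
Result: 4351/1048576
Step: jar evict[k→drovicra]
Result: breve


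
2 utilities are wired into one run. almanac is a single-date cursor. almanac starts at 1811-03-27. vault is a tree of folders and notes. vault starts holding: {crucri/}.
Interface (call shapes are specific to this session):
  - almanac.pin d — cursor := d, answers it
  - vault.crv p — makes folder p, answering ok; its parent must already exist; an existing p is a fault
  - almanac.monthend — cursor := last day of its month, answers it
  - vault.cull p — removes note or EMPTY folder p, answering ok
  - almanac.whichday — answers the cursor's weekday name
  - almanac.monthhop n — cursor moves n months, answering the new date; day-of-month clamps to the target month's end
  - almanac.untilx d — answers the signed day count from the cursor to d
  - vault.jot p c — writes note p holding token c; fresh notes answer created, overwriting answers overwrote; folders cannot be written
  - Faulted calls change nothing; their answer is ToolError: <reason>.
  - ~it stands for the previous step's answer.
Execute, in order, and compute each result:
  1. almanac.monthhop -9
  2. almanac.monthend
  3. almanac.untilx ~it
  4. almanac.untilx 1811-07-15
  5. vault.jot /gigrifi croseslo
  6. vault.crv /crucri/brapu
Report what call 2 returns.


Answer: 1810-06-30

Derivation:
! 1. almanac.monthhop(n: -9) -> 1810-06-27
! 2. almanac.monthend() -> 1810-06-30
! 3. almanac.untilx(d: ~it) -> 0
! 4. almanac.untilx(d: 1811-07-15) -> 380
! 5. vault.jot(p: /gigrifi, c: croseslo) -> created
! 6. vault.crv(p: /crucri/brapu) -> ok


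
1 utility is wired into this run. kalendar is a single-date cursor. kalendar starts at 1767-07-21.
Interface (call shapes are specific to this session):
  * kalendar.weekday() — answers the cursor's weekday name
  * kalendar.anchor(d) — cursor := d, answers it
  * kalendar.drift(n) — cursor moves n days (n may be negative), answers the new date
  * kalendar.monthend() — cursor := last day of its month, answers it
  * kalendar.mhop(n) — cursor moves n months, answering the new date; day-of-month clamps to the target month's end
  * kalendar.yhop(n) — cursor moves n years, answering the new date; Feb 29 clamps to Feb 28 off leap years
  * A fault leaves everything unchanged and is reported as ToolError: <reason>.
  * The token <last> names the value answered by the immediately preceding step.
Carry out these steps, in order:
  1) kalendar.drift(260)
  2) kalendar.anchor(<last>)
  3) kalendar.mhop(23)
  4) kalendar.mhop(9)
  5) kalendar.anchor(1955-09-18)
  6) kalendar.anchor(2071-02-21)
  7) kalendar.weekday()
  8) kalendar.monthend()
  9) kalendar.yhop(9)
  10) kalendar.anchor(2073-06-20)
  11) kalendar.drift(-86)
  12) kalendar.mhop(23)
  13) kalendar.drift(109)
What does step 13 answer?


-> kalendar.drift(n: 260)
<- 1768-04-06
-> kalendar.anchor(d: <last>)
<- 1768-04-06
-> kalendar.mhop(n: 23)
<- 1770-03-06
-> kalendar.mhop(n: 9)
<- 1770-12-06
-> kalendar.anchor(d: 1955-09-18)
<- 1955-09-18
-> kalendar.anchor(d: 2071-02-21)
<- 2071-02-21
-> kalendar.weekday()
<- Saturday
-> kalendar.monthend()
<- 2071-02-28
-> kalendar.yhop(n: 9)
<- 2080-02-28
-> kalendar.anchor(d: 2073-06-20)
<- 2073-06-20
-> kalendar.drift(n: -86)
<- 2073-03-26
-> kalendar.mhop(n: 23)
<- 2075-02-26
-> kalendar.drift(n: 109)
<- 2075-06-15

Answer: 2075-06-15


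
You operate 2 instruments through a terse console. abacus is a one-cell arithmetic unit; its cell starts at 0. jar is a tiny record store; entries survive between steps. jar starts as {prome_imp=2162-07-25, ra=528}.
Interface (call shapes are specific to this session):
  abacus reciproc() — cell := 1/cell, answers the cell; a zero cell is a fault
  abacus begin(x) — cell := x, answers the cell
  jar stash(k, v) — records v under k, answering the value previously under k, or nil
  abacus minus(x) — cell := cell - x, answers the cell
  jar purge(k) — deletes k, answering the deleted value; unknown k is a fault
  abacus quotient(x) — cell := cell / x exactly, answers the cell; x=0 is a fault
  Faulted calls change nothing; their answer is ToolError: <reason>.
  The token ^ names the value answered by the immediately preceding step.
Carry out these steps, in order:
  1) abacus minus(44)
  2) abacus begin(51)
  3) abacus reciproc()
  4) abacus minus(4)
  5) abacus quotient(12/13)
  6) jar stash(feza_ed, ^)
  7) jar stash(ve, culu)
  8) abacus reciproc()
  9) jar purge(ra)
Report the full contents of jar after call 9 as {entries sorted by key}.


I use abacus minus passing x=44, → -44.
Next I call abacus begin passing x=51, yielding 51.
I run abacus reciproc(): 1/51.
Next I call abacus minus passing x=4, and observe -203/51.
I invoke abacus quotient passing x=12/13, giving -2639/612.
Using jar stash passing k=feza_ed, v=^, and observe nil.
Now I run jar stash passing k=ve, v=culu, which returns nil.
Using abacus reciproc, — result: -612/2639.
Next I call jar purge passing k=ra, — result: 528.

Answer: {feza_ed=-2639/612, prome_imp=2162-07-25, ve=culu}


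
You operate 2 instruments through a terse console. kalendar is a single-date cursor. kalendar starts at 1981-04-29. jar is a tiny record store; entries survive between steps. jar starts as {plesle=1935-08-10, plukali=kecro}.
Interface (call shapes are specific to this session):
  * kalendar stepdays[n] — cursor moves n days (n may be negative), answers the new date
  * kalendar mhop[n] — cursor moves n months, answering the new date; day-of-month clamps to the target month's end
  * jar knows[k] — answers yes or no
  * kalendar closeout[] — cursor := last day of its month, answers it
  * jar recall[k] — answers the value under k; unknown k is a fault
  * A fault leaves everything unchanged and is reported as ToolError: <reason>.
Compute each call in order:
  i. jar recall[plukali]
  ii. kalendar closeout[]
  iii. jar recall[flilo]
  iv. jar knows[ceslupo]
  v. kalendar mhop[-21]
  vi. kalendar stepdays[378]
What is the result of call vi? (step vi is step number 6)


Step: jar recall[k='plukali']
Result: kecro
Step: kalendar closeout[]
Result: 1981-04-30
Step: jar recall[k='flilo']
Result: ToolError: no such key flilo
Step: jar knows[k='ceslupo']
Result: no
Step: kalendar mhop[n='-21']
Result: 1979-07-30
Step: kalendar stepdays[n='378']
Result: 1980-08-11

Answer: 1980-08-11


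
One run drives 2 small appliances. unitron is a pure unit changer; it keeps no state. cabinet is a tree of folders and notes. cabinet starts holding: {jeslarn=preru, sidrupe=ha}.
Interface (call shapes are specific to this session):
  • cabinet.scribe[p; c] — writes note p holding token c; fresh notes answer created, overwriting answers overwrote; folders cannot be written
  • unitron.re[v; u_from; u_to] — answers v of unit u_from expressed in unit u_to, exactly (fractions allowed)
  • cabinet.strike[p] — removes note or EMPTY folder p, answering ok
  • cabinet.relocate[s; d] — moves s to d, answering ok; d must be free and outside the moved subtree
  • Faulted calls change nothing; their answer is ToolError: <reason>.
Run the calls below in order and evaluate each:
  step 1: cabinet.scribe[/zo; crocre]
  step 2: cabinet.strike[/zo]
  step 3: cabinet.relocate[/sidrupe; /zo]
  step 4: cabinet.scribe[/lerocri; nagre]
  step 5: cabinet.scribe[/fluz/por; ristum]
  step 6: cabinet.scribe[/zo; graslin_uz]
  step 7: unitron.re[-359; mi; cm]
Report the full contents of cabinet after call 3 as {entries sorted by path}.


Answer: {jeslarn=preru, zo=ha}

Derivation:
→ cabinet.scribe(p→/zo, c→crocre)
← created
→ cabinet.strike(p→/zo)
← ok
→ cabinet.relocate(s→/sidrupe, d→/zo)
← ok
→ cabinet.scribe(p→/lerocri, c→nagre)
← created
→ cabinet.scribe(p→/fluz/por, c→ristum)
← ToolError: no parent
→ cabinet.scribe(p→/zo, c→graslin_uz)
← overwrote
→ unitron.re(v→-359, u_from→mi, u_to→cm)
← -288877248/5


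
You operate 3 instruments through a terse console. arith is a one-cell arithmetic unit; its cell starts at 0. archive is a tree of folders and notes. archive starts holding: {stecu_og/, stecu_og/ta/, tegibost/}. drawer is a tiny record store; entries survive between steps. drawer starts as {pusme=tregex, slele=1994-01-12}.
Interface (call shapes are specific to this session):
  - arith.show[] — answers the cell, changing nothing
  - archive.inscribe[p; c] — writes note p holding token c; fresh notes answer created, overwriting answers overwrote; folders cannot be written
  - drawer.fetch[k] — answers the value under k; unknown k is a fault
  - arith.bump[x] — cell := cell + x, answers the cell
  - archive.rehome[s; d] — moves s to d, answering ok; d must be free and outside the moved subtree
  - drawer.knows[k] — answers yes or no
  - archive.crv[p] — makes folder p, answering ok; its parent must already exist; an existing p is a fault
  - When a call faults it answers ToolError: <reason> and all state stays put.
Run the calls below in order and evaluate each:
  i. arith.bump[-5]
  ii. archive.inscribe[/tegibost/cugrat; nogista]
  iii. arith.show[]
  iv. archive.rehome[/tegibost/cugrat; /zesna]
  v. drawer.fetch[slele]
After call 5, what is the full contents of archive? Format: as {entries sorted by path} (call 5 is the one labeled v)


Answer: {stecu_og/, stecu_og/ta/, tegibost/, zesna=nogista}

Derivation:
I try arith.bump with x=-5, which returns -5.
Calling archive.inscribe with p=/tegibost/cugrat, c=nogista, and see created.
I use arith.show(), — result: -5.
Using archive.rehome with s=/tegibost/cugrat, d=/zesna, and observe ok.
Then drawer.fetch with k=slele, yielding 1994-01-12.


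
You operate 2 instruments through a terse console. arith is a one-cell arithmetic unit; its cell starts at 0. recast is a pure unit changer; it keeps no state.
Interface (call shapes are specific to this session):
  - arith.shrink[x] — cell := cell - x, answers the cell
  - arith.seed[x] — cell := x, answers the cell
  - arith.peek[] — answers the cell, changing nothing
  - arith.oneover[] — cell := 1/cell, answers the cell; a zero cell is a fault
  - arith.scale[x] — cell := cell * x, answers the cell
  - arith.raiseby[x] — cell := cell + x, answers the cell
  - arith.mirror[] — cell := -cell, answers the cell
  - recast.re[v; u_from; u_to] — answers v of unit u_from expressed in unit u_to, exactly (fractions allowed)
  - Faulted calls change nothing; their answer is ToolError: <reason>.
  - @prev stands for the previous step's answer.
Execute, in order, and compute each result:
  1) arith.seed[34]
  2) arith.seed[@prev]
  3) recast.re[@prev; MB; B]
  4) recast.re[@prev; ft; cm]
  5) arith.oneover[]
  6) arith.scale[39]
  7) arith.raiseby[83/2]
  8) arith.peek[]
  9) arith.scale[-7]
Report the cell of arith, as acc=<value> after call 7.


Answer: acc=725/17

Derivation:
$ arith.seed x='34'
  34
$ arith.seed x='@prev'
  34
$ recast.re v='@prev' u_from='MB' u_to='B'
  34000000
$ recast.re v='@prev' u_from='ft' u_to='cm'
  1036320000
$ arith.oneover
  1/34
$ arith.scale x='39'
  39/34
$ arith.raiseby x='83/2'
  725/17
$ arith.peek
  725/17
$ arith.scale x='-7'
  -5075/17


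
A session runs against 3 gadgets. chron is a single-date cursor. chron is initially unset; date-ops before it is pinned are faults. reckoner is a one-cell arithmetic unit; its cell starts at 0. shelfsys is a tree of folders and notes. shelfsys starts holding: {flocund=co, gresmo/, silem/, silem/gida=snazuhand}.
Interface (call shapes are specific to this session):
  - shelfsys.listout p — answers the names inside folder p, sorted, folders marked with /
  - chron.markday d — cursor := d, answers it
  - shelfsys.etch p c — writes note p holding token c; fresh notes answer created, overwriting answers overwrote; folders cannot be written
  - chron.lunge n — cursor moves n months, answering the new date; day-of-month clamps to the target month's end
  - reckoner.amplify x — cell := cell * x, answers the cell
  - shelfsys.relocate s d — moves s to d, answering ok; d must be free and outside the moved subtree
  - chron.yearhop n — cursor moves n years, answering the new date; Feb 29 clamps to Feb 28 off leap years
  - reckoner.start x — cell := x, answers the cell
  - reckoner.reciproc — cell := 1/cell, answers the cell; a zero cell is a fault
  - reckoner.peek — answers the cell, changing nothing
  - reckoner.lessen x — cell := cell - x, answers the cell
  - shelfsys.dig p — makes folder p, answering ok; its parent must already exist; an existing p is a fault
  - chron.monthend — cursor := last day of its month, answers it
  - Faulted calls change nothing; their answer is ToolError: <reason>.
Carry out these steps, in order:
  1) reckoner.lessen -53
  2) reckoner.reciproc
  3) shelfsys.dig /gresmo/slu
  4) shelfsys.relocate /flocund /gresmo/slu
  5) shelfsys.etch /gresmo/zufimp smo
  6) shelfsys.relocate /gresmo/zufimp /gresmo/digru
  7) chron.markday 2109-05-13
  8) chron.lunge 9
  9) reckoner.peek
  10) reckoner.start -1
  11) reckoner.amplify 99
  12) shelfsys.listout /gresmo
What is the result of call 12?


Answer: [digru, slu/]

Derivation:
Do: lessen[x: -53]
See: 53
Do: reciproc[]
See: 1/53
Do: dig[p: /gresmo/slu]
See: ok
Do: relocate[s: /flocund; d: /gresmo/slu]
See: ToolError: exists
Do: etch[p: /gresmo/zufimp; c: smo]
See: created
Do: relocate[s: /gresmo/zufimp; d: /gresmo/digru]
See: ok
Do: markday[d: 2109-05-13]
See: 2109-05-13
Do: lunge[n: 9]
See: 2110-02-13
Do: peek[]
See: 1/53
Do: start[x: -1]
See: -1
Do: amplify[x: 99]
See: -99
Do: listout[p: /gresmo]
See: [digru, slu/]


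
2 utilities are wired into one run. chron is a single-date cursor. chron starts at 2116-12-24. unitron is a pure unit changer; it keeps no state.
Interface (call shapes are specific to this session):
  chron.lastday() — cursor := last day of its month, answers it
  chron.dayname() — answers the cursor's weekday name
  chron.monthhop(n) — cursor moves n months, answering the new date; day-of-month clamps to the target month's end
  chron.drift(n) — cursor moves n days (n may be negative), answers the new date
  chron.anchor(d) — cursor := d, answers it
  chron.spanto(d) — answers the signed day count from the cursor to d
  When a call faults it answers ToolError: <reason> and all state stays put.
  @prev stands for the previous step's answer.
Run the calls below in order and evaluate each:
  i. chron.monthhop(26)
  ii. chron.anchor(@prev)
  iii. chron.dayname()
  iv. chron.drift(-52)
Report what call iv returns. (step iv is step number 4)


Answer: 2119-01-03

Derivation:
-> chron.monthhop(n='26')
<- 2119-02-24
-> chron.anchor(d='@prev')
<- 2119-02-24
-> chron.dayname()
<- Friday
-> chron.drift(n='-52')
<- 2119-01-03


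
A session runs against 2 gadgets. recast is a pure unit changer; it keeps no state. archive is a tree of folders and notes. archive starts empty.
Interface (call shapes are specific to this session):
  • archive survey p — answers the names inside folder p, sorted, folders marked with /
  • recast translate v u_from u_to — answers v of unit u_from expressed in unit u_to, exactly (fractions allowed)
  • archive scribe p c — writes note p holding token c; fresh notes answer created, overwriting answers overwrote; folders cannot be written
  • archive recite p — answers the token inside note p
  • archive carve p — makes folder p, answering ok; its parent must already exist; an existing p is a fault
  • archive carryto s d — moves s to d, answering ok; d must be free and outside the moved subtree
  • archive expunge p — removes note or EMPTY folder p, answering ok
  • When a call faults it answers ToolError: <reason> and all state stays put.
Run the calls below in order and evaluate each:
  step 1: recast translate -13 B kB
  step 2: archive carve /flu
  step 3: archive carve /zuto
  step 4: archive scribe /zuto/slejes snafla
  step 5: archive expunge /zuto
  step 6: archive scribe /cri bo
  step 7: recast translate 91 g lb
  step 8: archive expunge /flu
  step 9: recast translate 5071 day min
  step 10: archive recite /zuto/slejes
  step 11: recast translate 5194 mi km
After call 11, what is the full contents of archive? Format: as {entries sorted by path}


Answer: {cri=bo, zuto/, zuto/slejes=snafla}

Derivation:
→ recast translate(-13, B, kB)
← -13/1000
→ archive carve(/flu)
← ok
→ archive carve(/zuto)
← ok
→ archive scribe(/zuto/slejes, snafla)
← created
→ archive expunge(/zuto)
← ToolError: not empty
→ archive scribe(/cri, bo)
← created
→ recast translate(91, g, lb)
← 1300000/6479891
→ archive expunge(/flu)
← ok
→ recast translate(5071, day, min)
← 7302240
→ archive recite(/zuto/slejes)
← snafla
→ recast translate(5194, mi, km)
← 130608324/15625
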